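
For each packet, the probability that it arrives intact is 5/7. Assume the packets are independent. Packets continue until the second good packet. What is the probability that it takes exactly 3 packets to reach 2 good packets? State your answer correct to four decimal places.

0.2915

Y = trial on which the second success occurs; negative binomial, r=2, p=0.714286.
P(Y=3) = C(2,1) · p^2 · (1−p)^1
= 2 · 0.5102 · 0.28571 = 0.291545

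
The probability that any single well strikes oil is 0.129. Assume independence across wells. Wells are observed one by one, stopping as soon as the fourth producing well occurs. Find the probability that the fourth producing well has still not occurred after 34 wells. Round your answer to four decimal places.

0.3451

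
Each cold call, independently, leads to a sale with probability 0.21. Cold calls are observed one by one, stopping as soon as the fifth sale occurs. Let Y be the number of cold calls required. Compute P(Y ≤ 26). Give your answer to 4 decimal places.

Finishing within 26 cold calls ⇔ at least 5 successes in the first 26. With X ~ Binomial(26, 0.21), P(Y ≤ 26) = 1 − P(X ≤ 4).
  k=0: C(26,0)·0.21^0·0.79^26 = 0.002179
  k=1: C(26,1)·0.21^1·0.79^25 = 0.015062
  k=2: C(26,2)·0.21^2·0.79^24 = 0.050046
  k=3: C(26,3)·0.21^3·0.79^23 = 0.106428
  k=4: C(26,4)·0.21^4·0.79^22 = 0.162673
1 − 0.336387 = 0.663613

0.6636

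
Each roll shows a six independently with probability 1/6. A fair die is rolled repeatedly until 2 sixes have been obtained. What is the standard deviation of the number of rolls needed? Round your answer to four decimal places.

Y = total rolls until the second success; negative binomial with r=2, p=0.166667.
SD(Y) = √[r(1−p)/p²] = √(60.000000) = 7.745967

7.7460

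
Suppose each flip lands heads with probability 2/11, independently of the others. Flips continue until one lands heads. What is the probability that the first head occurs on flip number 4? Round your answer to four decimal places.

0.0996

Geometric (trials to first success), p = 0.181818.
P(Y = 4) = (1−p)^3 · p = 0.54771 · 0.181818 = 0.099583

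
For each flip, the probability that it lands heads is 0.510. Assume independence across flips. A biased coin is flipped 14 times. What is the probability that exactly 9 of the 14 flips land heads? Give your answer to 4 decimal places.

X ~ Binomial(n=14, p=0.51).
P(X=9) = C(14,9) · p^9 · (1−p)^5
= 2002 · 0.0023342 · 0.028248 = 0.132001

0.1320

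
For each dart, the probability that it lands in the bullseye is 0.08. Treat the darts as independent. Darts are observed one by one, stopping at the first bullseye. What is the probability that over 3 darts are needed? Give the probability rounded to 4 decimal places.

0.7787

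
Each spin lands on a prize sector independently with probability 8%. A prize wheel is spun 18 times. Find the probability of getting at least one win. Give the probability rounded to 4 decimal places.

P(at least one) = 1 − P(none) = 1 − (1 − 0.08)^18
= 1 − 0.222936 = 0.777064

0.7771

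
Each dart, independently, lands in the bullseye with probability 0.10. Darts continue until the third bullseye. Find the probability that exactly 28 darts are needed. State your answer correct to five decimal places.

0.02520

Y = trial on which the third success occurs; negative binomial, r=3, p=0.10.
P(Y=28) = C(27,2) · p^3 · (1−p)^25
= 351 · 0.001 · 0.07179 = 0.0251982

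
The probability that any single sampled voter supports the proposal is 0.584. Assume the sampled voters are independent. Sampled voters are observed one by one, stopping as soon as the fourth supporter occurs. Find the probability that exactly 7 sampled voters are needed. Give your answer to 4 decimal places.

Y = trial on which the fourth success occurs; negative binomial, r=4, p=0.584.
P(Y=7) = C(6,3) · p^4 · (1−p)^3
= 20 · 0.11632 · 0.071991 = 0.167479

0.1675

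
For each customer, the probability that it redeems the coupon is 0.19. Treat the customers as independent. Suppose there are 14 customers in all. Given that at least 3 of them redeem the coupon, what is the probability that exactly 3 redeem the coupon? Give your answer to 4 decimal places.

X ~ Binomial(14, 0.19). Want P(X=3 | X≥3) = P(X=3) / P(X≥3).
P(X=3) = C(14,3)·0.19^3·0.81^11 = 0.245865
P(X≥3) = 1 − 0.052335 − 0.171865 − 0.262041 = 0.513760
Ratio = 0.245865 / 0.513760 = 0.478561

0.4786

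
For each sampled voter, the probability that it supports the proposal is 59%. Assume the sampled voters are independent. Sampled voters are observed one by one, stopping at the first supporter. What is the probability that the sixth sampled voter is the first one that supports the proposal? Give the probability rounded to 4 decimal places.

Geometric (trials to first success), p = 0.59.
P(Y = 6) = (1−p)^5 · p = 0.011586 · 0.59 = 0.006836

0.0068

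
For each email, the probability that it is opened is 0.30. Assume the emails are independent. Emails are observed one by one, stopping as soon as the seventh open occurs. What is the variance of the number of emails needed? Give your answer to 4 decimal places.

Y = total emails until the seventh success; negative binomial with r=7, p=0.30.
Var(Y) = r(1−p)/p² = 7·0.70 / 0.30² = 54.444444

54.4444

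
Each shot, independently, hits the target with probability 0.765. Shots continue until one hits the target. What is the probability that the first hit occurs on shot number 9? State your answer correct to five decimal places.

0.00001

Geometric (trials to first success), p = 0.765.
P(Y = 9) = (1−p)^8 · p = 9.3013e-06 · 0.765 = 0.0000071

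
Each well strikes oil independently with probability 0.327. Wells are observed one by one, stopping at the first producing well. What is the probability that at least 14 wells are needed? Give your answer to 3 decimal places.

0.006

Y = number of wells to the first success; geometric, p = 0.327.
P(Y > 13) = P(first 13 all fail) = (1−p)^13 = 0.00581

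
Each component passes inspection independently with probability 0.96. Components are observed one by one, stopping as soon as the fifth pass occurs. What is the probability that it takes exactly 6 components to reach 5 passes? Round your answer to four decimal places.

0.1631

Y = trial on which the fifth success occurs; negative binomial, r=5, p=0.96.
P(Y=6) = C(5,4) · p^5 · (1−p)^1
= 5 · 0.81537 · 0.04 = 0.163075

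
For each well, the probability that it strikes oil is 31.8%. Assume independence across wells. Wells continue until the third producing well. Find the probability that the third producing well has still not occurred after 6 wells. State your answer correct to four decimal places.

Needing more than 6 wells ⇔ fewer than 3 successes in the first 6. With X ~ Binomial(6, 0.318), P(Y > 6) = P(X ≤ 2).
  k=0: C(6,0)·0.318^0·0.682^6 = 0.100625
  k=1: C(6,1)·0.318^1·0.682^5 = 0.281514
  k=2: C(6,2)·0.318^2·0.682^4 = 0.328158
P(X ≤ 2) = 0.710297

0.7103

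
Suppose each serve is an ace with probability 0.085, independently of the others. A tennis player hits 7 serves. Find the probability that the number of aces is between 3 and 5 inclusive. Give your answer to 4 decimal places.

X ~ Binomial(7, 0.085); P(3 ≤ X ≤ 5) = Σ C(7,k) p^k (1−p)^(7−k) over k:
  k=3: C(7,3)·0.085^3·0.915^4 = 0.015066
  k=4: C(7,4)·0.085^4·0.915^3 = 0.001400
  k=5: C(7,5)·0.085^5·0.915^2 = 0.000078
Total = 0.016544

0.0165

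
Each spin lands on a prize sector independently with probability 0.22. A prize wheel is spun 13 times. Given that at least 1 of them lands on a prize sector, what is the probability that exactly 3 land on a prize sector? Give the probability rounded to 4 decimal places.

X ~ Binomial(13, 0.22). Want P(X=3 | X≥1) = P(X=3) / P(X≥1).
P(X=3) = C(13,3)·0.22^3·0.78^10 = 0.253852
P(X≥1) = 1 − 0.039558 = 0.960442
Ratio = 0.253852 / 0.960442 = 0.264307

0.2643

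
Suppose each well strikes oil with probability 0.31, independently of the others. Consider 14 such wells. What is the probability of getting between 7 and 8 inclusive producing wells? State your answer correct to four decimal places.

X ~ Binomial(14, 0.31); P(7 ≤ X ≤ 8) = Σ C(14,k) p^k (1−p)^(14−k) over k:
  k=7: C(14,7)·0.31^7·0.69^7 = 0.070311
  k=8: C(14,8)·0.31^8·0.69^6 = 0.027640
Total = 0.097951

0.0980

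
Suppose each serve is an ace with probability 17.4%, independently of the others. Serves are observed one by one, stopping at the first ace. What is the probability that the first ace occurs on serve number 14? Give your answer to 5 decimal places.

0.01450

Geometric (trials to first success), p = 0.174.
P(Y = 14) = (1−p)^13 · p = 0.083318 · 0.174 = 0.0144974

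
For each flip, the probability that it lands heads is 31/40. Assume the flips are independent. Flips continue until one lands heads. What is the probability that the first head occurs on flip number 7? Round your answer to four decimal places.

Geometric (trials to first success), p = 0.775.
P(Y = 7) = (1−p)^6 · p = 0.00012975 · 0.775 = 0.000101

0.0001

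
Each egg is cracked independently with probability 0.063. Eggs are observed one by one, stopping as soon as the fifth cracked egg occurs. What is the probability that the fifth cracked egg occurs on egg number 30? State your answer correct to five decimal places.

Y = trial on which the fifth success occurs; negative binomial, r=5, p=0.063.
P(Y=30) = C(29,4) · p^5 · (1−p)^25
= 23751 · 9.9244e-07 · 0.19656 = 0.0046331

0.00463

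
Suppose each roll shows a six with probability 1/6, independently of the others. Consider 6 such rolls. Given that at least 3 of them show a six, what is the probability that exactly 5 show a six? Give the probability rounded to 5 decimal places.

X ~ Binomial(6, 0.166667). Want P(X=5 | X≥3) = P(X=5) / P(X≥3).
P(X=5) = C(6,5)·0.166667^5·0.833333^1 = 0.0006430
P(X≥3) = 1 − 0.3348980 − 0.4018776 − 0.2009388 = 0.0622857
Ratio = 0.0006430 / 0.0622857 = 0.0103235

0.01032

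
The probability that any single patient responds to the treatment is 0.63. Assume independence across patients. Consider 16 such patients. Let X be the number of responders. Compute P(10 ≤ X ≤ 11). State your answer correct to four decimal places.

X ~ Binomial(16, 0.63); P(10 ≤ X ≤ 11) = Σ C(16,k) p^k (1−p)^(16−k) over k:
  k=10: C(16,10)·0.63^10·0.37^6 = 0.202367
  k=11: C(16,11)·0.63^11·0.37^5 = 0.187948
Total = 0.390315

0.3903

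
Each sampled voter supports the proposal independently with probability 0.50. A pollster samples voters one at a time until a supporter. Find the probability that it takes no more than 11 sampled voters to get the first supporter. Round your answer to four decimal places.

Y = number of sampled voters to the first success; geometric, p = 0.50.
P(Y ≤ 11) = 1 − (1−p)^11 = 1 − 0.000488 = 0.999512

0.9995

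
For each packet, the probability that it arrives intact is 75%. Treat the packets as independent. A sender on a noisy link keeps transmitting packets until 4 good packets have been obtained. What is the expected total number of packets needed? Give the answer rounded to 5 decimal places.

Y = total packets until the fourth success; negative binomial with r=4, p=0.75.
E[Y] = r / p = 4 / 0.75 = 5.3333333

5.33333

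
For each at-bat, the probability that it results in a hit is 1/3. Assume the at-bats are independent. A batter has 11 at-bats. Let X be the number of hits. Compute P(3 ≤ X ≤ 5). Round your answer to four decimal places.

0.6438

X ~ Binomial(11, 0.333333); P(3 ≤ X ≤ 5) = Σ C(11,k) p^k (1−p)^(11−k) over k:
  k=3: C(11,3)·0.333333^3·0.666667^8 = 0.238446
  k=4: C(11,4)·0.333333^4·0.666667^7 = 0.238446
  k=5: C(11,5)·0.333333^5·0.666667^6 = 0.166912
Total = 0.643804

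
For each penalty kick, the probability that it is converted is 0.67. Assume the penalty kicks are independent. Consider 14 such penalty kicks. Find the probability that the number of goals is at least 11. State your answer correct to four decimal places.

0.2699

X ~ Binomial(14, 0.67); P(X ≥ 11) = Σ C(14,k) p^k (1−p)^(14−k) over k:
  k=11: C(14,11)·0.67^11·0.33^3 = 0.159759
  k=12: C(14,12)·0.67^12·0.33^2 = 0.081090
  k=13: C(14,13)·0.67^13·0.33^1 = 0.025329
  k=14: C(14,14)·0.67^14·0.33^0 = 0.003673
Total = 0.269851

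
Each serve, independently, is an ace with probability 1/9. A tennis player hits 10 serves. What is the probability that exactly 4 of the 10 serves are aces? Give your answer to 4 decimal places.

X ~ Binomial(n=10, p=0.111111).
P(X=4) = C(10,4) · p^4 · (1−p)^6
= 210 · 0.00015242 · 0.49327 = 0.015788

0.0158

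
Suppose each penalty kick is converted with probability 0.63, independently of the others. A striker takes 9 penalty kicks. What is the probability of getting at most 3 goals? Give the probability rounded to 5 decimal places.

X ~ Binomial(9, 0.63); P(X ≤ 3) = Σ C(9,k) p^k (1−p)^(9−k) over k:
  k=0: C(9,0)·0.63^0·0.37^9 = 0.0001300
  k=1: C(9,1)·0.63^1·0.37^8 = 0.0019916
  k=2: C(9,2)·0.63^2·0.37^7 = 0.0135642
  k=3: C(9,3)·0.63^3·0.37^6 = 0.0538904
Total = 0.0695762

0.06958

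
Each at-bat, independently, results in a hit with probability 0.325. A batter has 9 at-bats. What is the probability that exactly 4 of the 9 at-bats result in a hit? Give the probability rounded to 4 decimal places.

X ~ Binomial(n=9, p=0.325).
P(X=4) = C(9,4) · p^4 · (1−p)^5
= 126 · 0.011157 · 0.14013 = 0.196980

0.1970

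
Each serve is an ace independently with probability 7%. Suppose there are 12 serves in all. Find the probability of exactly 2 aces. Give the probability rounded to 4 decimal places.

X ~ Binomial(n=12, p=0.07).
P(X=2) = C(12,2) · p^2 · (1−p)^10
= 66 · 0.0049 · 0.48398 = 0.156520

0.1565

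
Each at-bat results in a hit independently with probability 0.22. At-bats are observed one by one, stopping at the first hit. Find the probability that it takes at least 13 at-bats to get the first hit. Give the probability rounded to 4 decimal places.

0.0507

Y = number of at-bats to the first success; geometric, p = 0.22.
P(Y > 12) = P(first 12 all fail) = (1−p)^12 = 0.050715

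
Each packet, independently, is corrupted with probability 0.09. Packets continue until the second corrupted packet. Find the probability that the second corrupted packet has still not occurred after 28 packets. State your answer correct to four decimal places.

0.2688

Needing more than 28 packets ⇔ fewer than 2 successes in the first 28. With X ~ Binomial(28, 0.09), P(Y > 28) = P(X ≤ 1).
  k=0: C(28,0)·0.09^0·0.91^28 = 0.071311
  k=1: C(28,1)·0.09^1·0.91^27 = 0.197478
P(X ≤ 1) = 0.268789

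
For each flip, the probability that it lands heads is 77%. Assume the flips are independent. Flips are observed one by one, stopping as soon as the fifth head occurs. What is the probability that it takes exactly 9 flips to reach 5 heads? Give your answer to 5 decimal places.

Y = trial on which the fifth success occurs; negative binomial, r=5, p=0.77.
P(Y=9) = C(8,4) · p^5 · (1−p)^4
= 70 · 0.27068 · 0.0027984 = 0.0530228

0.05302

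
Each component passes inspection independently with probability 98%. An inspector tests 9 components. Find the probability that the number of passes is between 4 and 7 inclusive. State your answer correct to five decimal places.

0.01311

X ~ Binomial(9, 0.98); P(4 ≤ X ≤ 7) = Σ C(9,k) p^k (1−p)^(9−k) over k:
  k=4: C(9,4)·0.98^4·0.02^5 = 0.0000004
  k=5: C(9,5)·0.98^5·0.02^4 = 0.0000182
  k=6: C(9,6)·0.98^6·0.02^3 = 0.0005953
  k=7: C(9,7)·0.98^7·0.02^2 = 0.0125010
Total = 0.0131149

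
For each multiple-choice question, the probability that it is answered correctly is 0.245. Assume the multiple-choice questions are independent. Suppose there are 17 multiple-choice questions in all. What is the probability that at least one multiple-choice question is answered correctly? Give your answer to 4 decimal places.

0.9916

P(at least one) = 1 − P(none) = 1 − (1 − 0.245)^17
= 1 − 0.008416 = 0.991584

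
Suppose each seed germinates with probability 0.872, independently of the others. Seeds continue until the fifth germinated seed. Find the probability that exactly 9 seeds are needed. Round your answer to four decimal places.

Y = trial on which the fifth success occurs; negative binomial, r=5, p=0.872.
P(Y=9) = C(8,4) · p^5 · (1−p)^4
= 70 · 0.50418 · 0.00026844 = 0.009474

0.0095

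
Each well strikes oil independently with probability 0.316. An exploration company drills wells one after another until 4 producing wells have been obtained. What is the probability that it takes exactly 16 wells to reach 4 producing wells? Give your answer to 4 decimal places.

0.0476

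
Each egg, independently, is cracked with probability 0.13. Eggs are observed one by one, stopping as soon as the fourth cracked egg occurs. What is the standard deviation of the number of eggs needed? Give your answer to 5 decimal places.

Y = total eggs until the fourth success; negative binomial with r=4, p=0.13.
SD(Y) = √[r(1−p)/p²] = √(205.9171598) = 14.3498139

14.34981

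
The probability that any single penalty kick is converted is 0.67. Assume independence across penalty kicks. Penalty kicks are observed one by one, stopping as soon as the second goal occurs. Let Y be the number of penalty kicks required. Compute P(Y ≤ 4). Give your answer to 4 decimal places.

Finishing within 4 penalty kicks ⇔ at least 2 successes in the first 4. With X ~ Binomial(4, 0.67), P(Y ≤ 4) = 1 − P(X ≤ 1).
  k=0: C(4,0)·0.67^0·0.33^4 = 0.011859
  k=1: C(4,1)·0.67^1·0.33^3 = 0.096311
1 − 0.108170 = 0.891830

0.8918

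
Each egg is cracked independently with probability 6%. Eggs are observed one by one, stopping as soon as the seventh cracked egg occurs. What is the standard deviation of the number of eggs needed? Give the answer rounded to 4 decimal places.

42.7525

Y = total eggs until the seventh success; negative binomial with r=7, p=0.06.
SD(Y) = √[r(1−p)/p²] = √(1827.777778) = 42.752518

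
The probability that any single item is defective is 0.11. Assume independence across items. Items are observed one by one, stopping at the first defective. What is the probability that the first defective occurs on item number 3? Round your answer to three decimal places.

Geometric (trials to first success), p = 0.11.
P(Y = 3) = (1−p)^2 · p = 0.7921 · 0.11 = 0.08713

0.087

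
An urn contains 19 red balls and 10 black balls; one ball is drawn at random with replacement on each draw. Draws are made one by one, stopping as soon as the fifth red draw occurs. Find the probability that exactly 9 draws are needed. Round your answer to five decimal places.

Y = trial on which the fifth success occurs; negative binomial, r=5, p=0.655172.
P(Y=9) = C(8,4) · p^5 · (1−p)^4
= 70 · 0.12072 · 0.014139 = 0.1194769

0.11948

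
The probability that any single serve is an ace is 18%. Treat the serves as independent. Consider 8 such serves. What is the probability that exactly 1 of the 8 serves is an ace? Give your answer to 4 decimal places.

X ~ Binomial(n=8, p=0.18).
P(X=1) = C(8,1) · p^1 · (1−p)^7
= 8 · 0.18 · 0.24929 = 0.358971

0.3590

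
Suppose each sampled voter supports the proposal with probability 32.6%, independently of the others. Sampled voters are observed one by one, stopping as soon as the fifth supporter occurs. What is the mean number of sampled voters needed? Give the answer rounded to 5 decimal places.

15.33742

Y = total sampled voters until the fifth success; negative binomial with r=5, p=0.326.
E[Y] = r / p = 5 / 0.326 = 15.3374233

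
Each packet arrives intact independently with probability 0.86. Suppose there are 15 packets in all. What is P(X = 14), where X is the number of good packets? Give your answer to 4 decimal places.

X ~ Binomial(n=15, p=0.86).
P(X=14) = C(15,14) · p^14 · (1−p)^1
= 15 · 0.12105 · 0.14 = 0.254213

0.2542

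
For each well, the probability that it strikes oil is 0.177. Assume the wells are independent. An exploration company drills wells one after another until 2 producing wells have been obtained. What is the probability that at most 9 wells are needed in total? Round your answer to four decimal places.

Finishing within 9 wells ⇔ at least 2 successes in the first 9. With X ~ Binomial(9, 0.177), P(Y ≤ 9) = 1 − P(X ≤ 1).
  k=0: C(9,0)·0.177^0·0.823^9 = 0.173220
  k=1: C(9,1)·0.177^1·0.823^8 = 0.335285
1 − 0.508505 = 0.491495

0.4915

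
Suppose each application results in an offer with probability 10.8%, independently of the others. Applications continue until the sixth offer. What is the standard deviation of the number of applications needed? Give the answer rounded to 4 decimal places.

21.4207

Y = total applications until the sixth success; negative binomial with r=6, p=0.108.
SD(Y) = √[r(1−p)/p²] = √(458.847737) = 21.420731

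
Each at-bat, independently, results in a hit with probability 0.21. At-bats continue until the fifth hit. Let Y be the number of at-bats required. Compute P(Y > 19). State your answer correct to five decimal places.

0.63194

Needing more than 19 at-bats ⇔ fewer than 5 successes in the first 19. With X ~ Binomial(19, 0.21), P(Y > 19) = P(X ≤ 4).
  k=0: C(19,0)·0.21^0·0.79^19 = 0.0113479
  k=1: C(19,1)·0.21^1·0.79^18 = 0.0573140
  k=2: C(19,2)·0.21^2·0.79^17 = 0.1371182
  k=3: C(19,3)·0.21^3·0.79^16 = 0.2065452
  k=4: C(19,4)·0.21^4·0.79^15 = 0.2196177
P(X ≤ 4) = 0.6319430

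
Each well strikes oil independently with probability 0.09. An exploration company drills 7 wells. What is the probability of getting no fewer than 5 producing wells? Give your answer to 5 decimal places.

0.00011

X ~ Binomial(7, 0.09); P(X ≥ 5) = Σ C(7,k) p^k (1−p)^(7−k) over k:
  k=5: C(7,5)·0.09^5·0.91^2 = 0.0001027
  k=6: C(7,6)·0.09^6·0.91^1 = 0.0000034
  k=7: C(7,7)·0.09^7·0.91^0 = 0.0000000
Total = 0.0001061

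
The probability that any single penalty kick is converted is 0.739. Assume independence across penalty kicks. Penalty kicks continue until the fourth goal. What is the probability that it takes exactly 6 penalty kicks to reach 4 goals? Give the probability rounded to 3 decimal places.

Y = trial on which the fourth success occurs; negative binomial, r=4, p=0.739.
P(Y=6) = C(5,3) · p^4 · (1−p)^2
= 10 · 0.29825 · 0.068121 = 0.20317

0.203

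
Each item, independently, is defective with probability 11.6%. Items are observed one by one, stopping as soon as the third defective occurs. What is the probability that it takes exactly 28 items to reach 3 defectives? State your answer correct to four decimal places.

Y = trial on which the third success occurs; negative binomial, r=3, p=0.116.
P(Y=28) = C(27,2) · p^3 · (1−p)^25
= 351 · 0.0015609 · 0.045847 = 0.025118

0.0251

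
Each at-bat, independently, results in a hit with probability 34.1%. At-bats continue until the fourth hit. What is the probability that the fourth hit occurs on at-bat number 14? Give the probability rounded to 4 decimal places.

0.0597

Y = trial on which the fourth success occurs; negative binomial, r=4, p=0.341.
P(Y=14) = C(13,3) · p^4 · (1−p)^10
= 286 · 0.013521 · 0.015447 = 0.059736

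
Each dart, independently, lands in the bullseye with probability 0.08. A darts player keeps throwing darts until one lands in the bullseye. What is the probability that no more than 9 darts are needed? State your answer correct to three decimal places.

0.528

Y = number of darts to the first success; geometric, p = 0.08.
P(Y ≤ 9) = 1 − (1−p)^9 = 1 − 0.47216 = 0.52784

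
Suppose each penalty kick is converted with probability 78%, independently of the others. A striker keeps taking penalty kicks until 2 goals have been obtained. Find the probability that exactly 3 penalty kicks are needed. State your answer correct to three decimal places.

Y = trial on which the second success occurs; negative binomial, r=2, p=0.78.
P(Y=3) = C(2,1) · p^2 · (1−p)^1
= 2 · 0.6084 · 0.22 = 0.26770

0.268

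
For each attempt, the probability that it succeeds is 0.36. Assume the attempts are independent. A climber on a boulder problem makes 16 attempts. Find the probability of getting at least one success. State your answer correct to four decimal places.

0.9992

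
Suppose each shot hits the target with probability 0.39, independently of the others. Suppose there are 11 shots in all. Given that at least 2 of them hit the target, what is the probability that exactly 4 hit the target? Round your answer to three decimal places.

0.249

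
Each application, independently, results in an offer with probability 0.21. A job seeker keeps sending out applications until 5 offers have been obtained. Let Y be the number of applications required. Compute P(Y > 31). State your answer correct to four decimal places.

0.1902

Needing more than 31 applications ⇔ fewer than 5 successes in the first 31. With X ~ Binomial(31, 0.21), P(Y > 31) = P(X ≤ 4).
  k=0: C(31,0)·0.21^0·0.79^31 = 0.000671
  k=1: C(31,1)·0.21^1·0.79^30 = 0.005526
  k=2: C(31,2)·0.21^2·0.79^29 = 0.022033
  k=3: C(31,3)·0.21^3·0.79^28 = 0.056617
  k=4: C(31,4)·0.21^4·0.79^27 = 0.105350
P(X ≤ 4) = 0.190197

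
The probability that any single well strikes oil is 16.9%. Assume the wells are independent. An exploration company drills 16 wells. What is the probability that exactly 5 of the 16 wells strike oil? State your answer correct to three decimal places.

0.079

X ~ Binomial(n=16, p=0.169).
P(X=5) = C(16,5) · p^5 · (1−p)^11
= 4368 · 0.00013786 · 0.1305 = 0.07858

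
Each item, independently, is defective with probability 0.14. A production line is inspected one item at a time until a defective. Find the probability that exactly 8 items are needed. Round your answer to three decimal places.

Geometric (trials to first success), p = 0.14.
P(Y = 8) = (1−p)^7 · p = 0.34793 · 0.14 = 0.04871

0.049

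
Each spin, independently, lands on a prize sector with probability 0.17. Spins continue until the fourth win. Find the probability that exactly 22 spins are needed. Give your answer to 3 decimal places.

Y = trial on which the fourth success occurs; negative binomial, r=4, p=0.17.
P(Y=22) = C(21,3) · p^4 · (1−p)^18
= 1330 · 0.00083521 · 0.034947 = 0.03882

0.039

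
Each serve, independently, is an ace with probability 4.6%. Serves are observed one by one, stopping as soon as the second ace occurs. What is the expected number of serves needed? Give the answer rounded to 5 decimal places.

Y = total serves until the second success; negative binomial with r=2, p=0.046.
E[Y] = r / p = 2 / 0.046 = 43.4782609

43.47826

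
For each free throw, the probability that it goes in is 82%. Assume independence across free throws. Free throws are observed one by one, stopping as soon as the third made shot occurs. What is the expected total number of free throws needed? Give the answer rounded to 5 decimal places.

3.65854

Y = total free throws until the third success; negative binomial with r=3, p=0.82.
E[Y] = r / p = 3 / 0.82 = 3.6585366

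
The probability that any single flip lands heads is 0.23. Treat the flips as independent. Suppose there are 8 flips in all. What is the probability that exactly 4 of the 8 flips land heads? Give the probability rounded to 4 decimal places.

X ~ Binomial(n=8, p=0.23).
P(X=4) = C(8,4) · p^4 · (1−p)^4
= 70 · 0.0027984 · 0.35153 = 0.068861

0.0689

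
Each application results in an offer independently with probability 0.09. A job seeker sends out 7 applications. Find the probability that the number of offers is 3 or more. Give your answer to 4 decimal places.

X ~ Binomial(7, 0.09); P(X ≥ 3) = Σ C(7,k) p^k (1−p)^(7−k) over k:
  k=3: C(7,3)·0.09^3·0.91^4 = 0.017497
  k=4: C(7,4)·0.09^4·0.91^3 = 0.001730
  k=5: C(7,5)·0.09^5·0.91^2 = 0.000103
  k=6: C(7,6)·0.09^6·0.91^1 = 0.000003
  k=7: C(7,7)·0.09^7·0.91^0 = 0.000000
Total = 0.019333

0.0193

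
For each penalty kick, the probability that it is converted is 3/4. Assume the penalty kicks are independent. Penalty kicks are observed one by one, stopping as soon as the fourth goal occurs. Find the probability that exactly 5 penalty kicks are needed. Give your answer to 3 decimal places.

0.316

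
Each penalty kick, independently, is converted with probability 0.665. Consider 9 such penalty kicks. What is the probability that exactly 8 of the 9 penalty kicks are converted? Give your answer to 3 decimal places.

X ~ Binomial(n=9, p=0.665).
P(X=8) = C(9,8) · p^8 · (1−p)^1
= 9 · 0.038245 · 0.335 = 0.11531

0.115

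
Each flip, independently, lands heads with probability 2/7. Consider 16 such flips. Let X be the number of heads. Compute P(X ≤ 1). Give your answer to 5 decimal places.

X ~ Binomial(16, 0.285714); P(X ≤ 1) = Σ C(16,k) p^k (1−p)^(16−k) over k:
  k=0: C(16,0)·0.285714^0·0.714286^16 = 0.0045915
  k=1: C(16,1)·0.285714^1·0.714286^15 = 0.0293854
Total = 0.0339769

0.03398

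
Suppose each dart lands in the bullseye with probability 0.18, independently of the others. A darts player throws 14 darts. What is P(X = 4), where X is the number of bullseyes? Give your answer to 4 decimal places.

0.1444

X ~ Binomial(n=14, p=0.18).
P(X=4) = C(14,4) · p^4 · (1−p)^10
= 1001 · 0.0010498 · 0.13745 = 0.144432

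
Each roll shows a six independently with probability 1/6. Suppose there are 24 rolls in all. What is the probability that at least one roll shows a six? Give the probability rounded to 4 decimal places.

P(at least one) = 1 − P(none) = 1 − (1 − 0.166667)^24
= 1 − 0.012579 = 0.987421

0.9874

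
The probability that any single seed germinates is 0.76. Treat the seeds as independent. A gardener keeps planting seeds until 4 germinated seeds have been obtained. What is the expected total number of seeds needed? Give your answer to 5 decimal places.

Y = total seeds until the fourth success; negative binomial with r=4, p=0.76.
E[Y] = r / p = 4 / 0.76 = 5.2631579

5.26316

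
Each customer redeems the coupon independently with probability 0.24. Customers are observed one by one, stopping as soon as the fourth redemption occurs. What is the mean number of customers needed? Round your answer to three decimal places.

16.667

Y = total customers until the fourth success; negative binomial with r=4, p=0.24.
E[Y] = r / p = 4 / 0.24 = 16.66667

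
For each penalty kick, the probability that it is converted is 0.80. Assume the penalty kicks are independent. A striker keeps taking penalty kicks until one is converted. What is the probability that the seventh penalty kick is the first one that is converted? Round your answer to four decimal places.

Geometric (trials to first success), p = 0.80.
P(Y = 7) = (1−p)^6 · p = 6.4e-05 · 0.80 = 0.000051

0.0001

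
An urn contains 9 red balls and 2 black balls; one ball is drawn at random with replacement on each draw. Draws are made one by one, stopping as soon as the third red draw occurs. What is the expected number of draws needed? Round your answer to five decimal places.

Y = total draws until the third success; negative binomial with r=3, p=0.818182.
E[Y] = r / p = 3 / 0.818182 = 3.6666667

3.66667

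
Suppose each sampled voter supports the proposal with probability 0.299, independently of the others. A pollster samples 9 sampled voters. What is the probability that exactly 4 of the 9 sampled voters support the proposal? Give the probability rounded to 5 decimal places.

0.17047

X ~ Binomial(n=9, p=0.299).
P(X=4) = C(9,4) · p^4 · (1−p)^5
= 126 · 0.0079925 · 0.16927 = 0.1704690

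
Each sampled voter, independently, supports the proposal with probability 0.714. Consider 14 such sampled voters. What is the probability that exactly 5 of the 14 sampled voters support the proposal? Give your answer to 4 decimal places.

0.0048

X ~ Binomial(n=14, p=0.714).
P(X=5) = C(14,5) · p^5 · (1−p)^9
= 2002 · 0.18556 · 1.2802e-05 = 0.004756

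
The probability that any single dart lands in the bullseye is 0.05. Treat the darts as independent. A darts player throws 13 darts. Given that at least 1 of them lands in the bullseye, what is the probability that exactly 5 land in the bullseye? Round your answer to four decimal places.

X ~ Binomial(13, 0.05). Want P(X=5 | X≥1) = P(X=5) / P(X≥1).
P(X=5) = C(13,5)·0.05^5·0.95^8 = 0.000267
P(X≥1) = 1 − 0.513342 = 0.486658
Ratio = 0.000267 / 0.486658 = 0.000548

0.0005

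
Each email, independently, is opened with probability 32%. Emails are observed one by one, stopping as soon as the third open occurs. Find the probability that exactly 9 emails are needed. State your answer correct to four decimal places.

Y = trial on which the third success occurs; negative binomial, r=3, p=0.32.
P(Y=9) = C(8,2) · p^3 · (1−p)^6
= 28 · 0.032768 · 0.098867 = 0.090711

0.0907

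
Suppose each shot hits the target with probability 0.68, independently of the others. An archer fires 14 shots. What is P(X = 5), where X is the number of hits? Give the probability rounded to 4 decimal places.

0.0102

X ~ Binomial(n=14, p=0.68).
P(X=5) = C(14,5) · p^5 · (1−p)^9
= 2002 · 0.14539 · 3.5184e-05 = 0.010241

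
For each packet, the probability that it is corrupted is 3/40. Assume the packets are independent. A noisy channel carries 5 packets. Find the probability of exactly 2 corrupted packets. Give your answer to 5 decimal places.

0.04452

X ~ Binomial(n=5, p=0.075).
P(X=2) = C(5,2) · p^2 · (1−p)^3
= 10 · 0.005625 · 0.79145 = 0.0445192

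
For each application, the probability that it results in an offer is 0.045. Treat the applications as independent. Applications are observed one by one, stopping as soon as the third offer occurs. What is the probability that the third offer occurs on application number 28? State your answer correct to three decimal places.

Y = trial on which the third success occurs; negative binomial, r=3, p=0.045.
P(Y=28) = C(27,2) · p^3 · (1−p)^25
= 351 · 9.1125e-05 · 0.31629 = 0.01012

0.010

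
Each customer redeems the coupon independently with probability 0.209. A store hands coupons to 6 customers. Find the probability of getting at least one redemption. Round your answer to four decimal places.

P(at least one) = 1 − P(none) = 1 − (1 − 0.209)^6
= 1 − 0.244940 = 0.755060

0.7551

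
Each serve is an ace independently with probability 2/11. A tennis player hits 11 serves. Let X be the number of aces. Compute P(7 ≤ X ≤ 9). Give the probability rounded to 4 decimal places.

0.0011

X ~ Binomial(11, 0.181818); P(7 ≤ X ≤ 9) = Σ C(11,k) p^k (1−p)^(11−k) over k:
  k=7: C(11,7)·0.181818^7·0.818182^4 = 0.000971
  k=8: C(11,8)·0.181818^8·0.818182^3 = 0.000108
  k=9: C(11,9)·0.181818^9·0.818182^2 = 0.000008
Total = 0.001087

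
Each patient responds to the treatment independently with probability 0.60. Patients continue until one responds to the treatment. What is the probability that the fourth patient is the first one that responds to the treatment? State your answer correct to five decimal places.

Geometric (trials to first success), p = 0.60.
P(Y = 4) = (1−p)^3 · p = 0.064 · 0.60 = 0.0384000

0.03840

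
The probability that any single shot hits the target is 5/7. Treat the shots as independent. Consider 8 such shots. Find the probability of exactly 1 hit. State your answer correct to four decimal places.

0.0009

X ~ Binomial(n=8, p=0.714286).
P(X=1) = C(8,1) · p^1 · (1−p)^7
= 8 · 0.71429 · 0.00015543 = 0.000888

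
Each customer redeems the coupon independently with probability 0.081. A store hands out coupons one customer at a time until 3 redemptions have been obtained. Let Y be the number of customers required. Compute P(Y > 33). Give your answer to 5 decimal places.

0.49325

Needing more than 33 customers ⇔ fewer than 3 successes in the first 33. With X ~ Binomial(33, 0.081), P(Y > 33) = P(X ≤ 2).
  k=0: C(33,0)·0.081^0·0.919^33 = 0.0615761
  k=1: C(33,1)·0.081^1·0.919^32 = 0.1790999
  k=2: C(33,2)·0.081^2·0.919^31 = 0.2525718
P(X ≤ 2) = 0.4932477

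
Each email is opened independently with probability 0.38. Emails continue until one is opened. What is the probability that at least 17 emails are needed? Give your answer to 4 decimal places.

0.0005

Y = number of emails to the first success; geometric, p = 0.38.
P(Y > 16) = P(first 16 all fail) = (1−p)^16 = 0.000477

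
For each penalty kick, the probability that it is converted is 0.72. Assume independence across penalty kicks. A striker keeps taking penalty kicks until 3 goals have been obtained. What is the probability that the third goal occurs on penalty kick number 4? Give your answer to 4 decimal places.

0.3135

Y = trial on which the third success occurs; negative binomial, r=3, p=0.72.
P(Y=4) = C(3,2) · p^3 · (1−p)^1
= 3 · 0.37325 · 0.28 = 0.313528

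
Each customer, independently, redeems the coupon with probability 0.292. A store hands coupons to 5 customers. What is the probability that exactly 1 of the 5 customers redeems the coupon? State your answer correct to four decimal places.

0.3668

X ~ Binomial(n=5, p=0.292).
P(X=1) = C(5,1) · p^1 · (1−p)^4
= 5 · 0.292 · 0.25127 = 0.366848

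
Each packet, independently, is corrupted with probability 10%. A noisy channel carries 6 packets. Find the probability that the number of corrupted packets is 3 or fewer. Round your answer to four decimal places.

0.9987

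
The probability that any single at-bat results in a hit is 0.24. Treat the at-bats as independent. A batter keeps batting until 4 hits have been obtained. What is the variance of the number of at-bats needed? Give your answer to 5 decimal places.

52.77778

Y = total at-bats until the fourth success; negative binomial with r=4, p=0.24.
Var(Y) = r(1−p)/p² = 4·0.76 / 0.24² = 52.7777778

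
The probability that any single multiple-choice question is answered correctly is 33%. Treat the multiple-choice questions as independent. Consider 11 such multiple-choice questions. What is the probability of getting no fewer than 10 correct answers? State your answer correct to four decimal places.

X ~ Binomial(11, 0.33); P(X ≥ 10) = Σ C(11,k) p^k (1−p)^(11−k) over k:
  k=10: C(11,10)·0.33^10·0.67^1 = 0.000113
  k=11: C(11,11)·0.33^11·0.67^0 = 0.000005
Total = 0.000118

0.0001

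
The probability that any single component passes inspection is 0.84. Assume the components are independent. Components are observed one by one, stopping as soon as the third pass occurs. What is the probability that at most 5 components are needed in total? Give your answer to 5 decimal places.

Finishing within 5 components ⇔ at least 3 successes in the first 5. With X ~ Binomial(5, 0.84), P(Y ≤ 5) = 1 − P(X ≤ 2).
  k=0: C(5,0)·0.84^0·0.16^5 = 0.0001049
  k=1: C(5,1)·0.84^1·0.16^4 = 0.0027525
  k=2: C(5,2)·0.84^2·0.16^3 = 0.0289014
1 − 0.0317587 = 0.9682413

0.96824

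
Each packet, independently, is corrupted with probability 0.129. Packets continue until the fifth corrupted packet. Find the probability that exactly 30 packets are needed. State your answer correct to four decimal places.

0.0269

Y = trial on which the fifth success occurs; negative binomial, r=5, p=0.129.
P(Y=30) = C(29,4) · p^5 · (1−p)^25
= 23751 · 3.5723e-05 · 0.031656 = 0.026859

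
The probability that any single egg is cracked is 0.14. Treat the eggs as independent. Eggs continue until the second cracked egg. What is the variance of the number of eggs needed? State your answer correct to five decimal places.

87.75510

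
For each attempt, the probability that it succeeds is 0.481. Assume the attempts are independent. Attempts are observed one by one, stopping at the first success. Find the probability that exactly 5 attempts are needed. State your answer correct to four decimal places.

Geometric (trials to first success), p = 0.481.
P(Y = 5) = (1−p)^4 · p = 0.072555 · 0.481 = 0.034899

0.0349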